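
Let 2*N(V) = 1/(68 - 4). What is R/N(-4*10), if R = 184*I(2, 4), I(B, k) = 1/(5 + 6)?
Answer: 23552/11 ≈ 2141.1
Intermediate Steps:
I(B, k) = 1/11
N(V) = 1/128 (N(V) = 1/(2*(68 - 4)) = (½)/64 = (½)*(1/64) = 1/128)
R = 184/11 (R = 184*(1/11) = 184/11 ≈ 16.727)
R/N(-4*10) = 184/(11*(1/128)) = (184/11)*128 = 23552/11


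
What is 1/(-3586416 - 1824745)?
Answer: -1/5411161 ≈ -1.8480e-7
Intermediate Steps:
1/(-3586416 - 1824745) = 1/(-5411161) = -1/5411161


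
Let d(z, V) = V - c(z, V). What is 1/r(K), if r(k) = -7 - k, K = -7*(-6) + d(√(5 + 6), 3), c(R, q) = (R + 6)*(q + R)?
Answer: 23/362 + 9*√11/362 ≈ 0.14599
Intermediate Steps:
c(R, q) = (6 + R)*(R + q)
d(z, V) = -z² - 6*z - 5*V - V*z (d(z, V) = V - (z² + 6*z + 6*V + z*V) = V - (z² + 6*z + 6*V + V*z) = V - (z² + 6*V + 6*z + V*z) = V + (-z² - 6*V - 6*z - V*z) = -z² - 6*z - 5*V - V*z)
K = 16 - 9*√11 (K = -7*(-6) + (-(√(5 + 6))² - 6*√(5 + 6) - 5*3 - 1*3*√(5 + 6)) = 42 + (-(√11)² - 6*√11 - 15 - 1*3*√11) = 42 + (-1*11 - 6*√11 - 15 - 3*√11) = 42 + (-11 - 6*√11 - 15 - 3*√11) = 42 + (-26 - 9*√11) = 16 - 9*√11 ≈ -13.850)
1/r(K) = 1/(-7 - (16 - 9*√11)) = 1/(-7 + (-16 + 9*√11)) = 1/(-23 + 9*√11)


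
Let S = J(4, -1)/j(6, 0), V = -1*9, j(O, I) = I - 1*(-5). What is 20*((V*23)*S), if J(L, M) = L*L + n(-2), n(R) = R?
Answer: -11592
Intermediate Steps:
j(O, I) = 5 + I (j(O, I) = I + 5 = 5 + I)
V = -9
J(L, M) = -2 + L**2 (J(L, M) = L*L - 2 = L**2 - 2 = -2 + L**2)
S = 14/5 (S = (-2 + 4**2)/(5 + 0) = (-2 + 16)/5 = 14*(1/5) = 14/5 ≈ 2.8000)
20*((V*23)*S) = 20*(-9*23*(14/5)) = 20*(-207*14/5) = 20*(-2898/5) = -11592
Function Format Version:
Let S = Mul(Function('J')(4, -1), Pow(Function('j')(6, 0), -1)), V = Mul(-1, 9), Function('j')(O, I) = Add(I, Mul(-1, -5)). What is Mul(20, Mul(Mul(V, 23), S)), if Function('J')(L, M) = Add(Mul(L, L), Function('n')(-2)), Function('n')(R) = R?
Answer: -11592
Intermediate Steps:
Function('j')(O, I) = Add(5, I) (Function('j')(O, I) = Add(I, 5) = Add(5, I))
V = -9
Function('J')(L, M) = Add(-2, Pow(L, 2)) (Function('J')(L, M) = Add(Mul(L, L), -2) = Add(Pow(L, 2), -2) = Add(-2, Pow(L, 2)))
S = Rational(14, 5) (S = Mul(Add(-2, Pow(4, 2)), Pow(Add(5, 0), -1)) = Mul(Add(-2, 16), Pow(5, -1)) = Mul(14, Rational(1, 5)) = Rational(14, 5) ≈ 2.8000)
Mul(20, Mul(Mul(V, 23), S)) = Mul(20, Mul(Mul(-9, 23), Rational(14, 5))) = Mul(20, Mul(-207, Rational(14, 5))) = Mul(20, Rational(-2898, 5)) = -11592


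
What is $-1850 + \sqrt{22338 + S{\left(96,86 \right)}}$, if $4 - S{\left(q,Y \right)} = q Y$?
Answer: $-1850 + \sqrt{14086} \approx -1731.3$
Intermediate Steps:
$S{\left(q,Y \right)} = 4 - Y q$ ($S{\left(q,Y \right)} = 4 - q Y = 4 - Y q$)
$-1850 + \sqrt{22338 + S{\left(96,86 \right)}} = -1850 + \sqrt{22338 + \left(4 - 86 \cdot 96\right)} = -1850 + \sqrt{22338 + \left(4 - 8256\right)} = -1850 + \sqrt{22338 - 8252} = -1850 + \sqrt{14086}$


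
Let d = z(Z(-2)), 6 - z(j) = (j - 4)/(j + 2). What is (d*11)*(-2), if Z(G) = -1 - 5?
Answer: -77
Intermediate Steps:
Z(G) = -6
z(j) = 6 - (-4 + j)/(2 + j) (z(j) = 6 - (j - 4)/(j + 2) = 6 - (-4 + j)/(2 + j))
d = 7/2 (d = (16 + 5*(-6))/(2 - 6) = (16 - 30)/(-4) = -¼*(-14) = 7/2 ≈ 3.5000)
(d*11)*(-2) = ((7/2)*11)*(-2) = (77/2)*(-2) = -77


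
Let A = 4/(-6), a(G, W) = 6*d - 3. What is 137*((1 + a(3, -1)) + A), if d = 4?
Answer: 8768/3 ≈ 2922.7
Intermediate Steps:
a(G, W) = 21 (a(G, W) = 6*4 - 3 = 24 - 3 = 21)
A = -⅔ (A = 4*(-⅙) = -⅔ ≈ -0.66667)
137*((1 + a(3, -1)) + A) = 137*((1 + 21) - ⅔) = 137*(22 - ⅔) = 137*(64/3) = 8768/3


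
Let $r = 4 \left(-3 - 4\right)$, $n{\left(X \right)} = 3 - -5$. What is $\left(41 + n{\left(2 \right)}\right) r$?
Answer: $-1372$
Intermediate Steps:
$n{\left(X \right)} = 8$ ($n{\left(X \right)} = 3 + 5 = 8$)
$r = -28$ ($r = 4 \left(-7\right) = -28$)
$\left(41 + n{\left(2 \right)}\right) r = \left(41 + 8\right) \left(-28\right) = 49 \left(-28\right) = -1372$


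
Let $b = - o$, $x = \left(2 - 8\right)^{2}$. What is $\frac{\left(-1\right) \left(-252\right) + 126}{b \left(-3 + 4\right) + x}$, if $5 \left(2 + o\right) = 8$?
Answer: $\frac{135}{13} \approx 10.385$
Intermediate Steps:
$x = 36$ ($x = \left(-6\right)^{2} = 36$)
$o = - \frac{2}{5}$ ($o = -2 + \frac{1}{5} \cdot 8 = -2 + \frac{8}{5} = - \frac{2}{5} \approx -0.4$)
$b = \frac{2}{5}$ ($b = \left(-1\right) \left(- \frac{2}{5}\right) = \frac{2}{5} \approx 0.4$)
$\frac{\left(-1\right) \left(-252\right) + 126}{b \left(-3 + 4\right) + x} = \frac{\left(-1\right) \left(-252\right) + 126}{\frac{2 \left(-3 + 4\right)}{5} + 36} = \frac{252 + 126}{\frac{2}{5} \cdot 1 + 36} = \frac{378}{\frac{2}{5} + 36} = \frac{378}{\frac{182}{5}} = 378 \cdot \frac{5}{182} = \frac{135}{13}$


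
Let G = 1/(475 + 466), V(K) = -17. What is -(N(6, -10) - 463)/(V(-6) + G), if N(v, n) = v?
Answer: -430037/15996 ≈ -26.884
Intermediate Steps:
G = 1/941 ≈ 0.0010627
-(N(6, -10) - 463)/(V(-6) + G) = -(6 - 463)/(-17 + 1/941) = -(-457)/(-15996/941) = -(-457)*(-941)/15996 = -1*430037/15996 = -430037/15996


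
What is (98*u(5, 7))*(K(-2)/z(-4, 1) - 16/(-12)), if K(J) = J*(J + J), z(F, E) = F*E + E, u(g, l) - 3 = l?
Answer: -3920/3 ≈ -1306.7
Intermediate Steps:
u(g, l) = 3 + l
z(F, E) = E + E*F (z(F, E) = E*F + E = E + E*F)
K(J) = 2*J² (K(J) = J*(2*J) = 2*J²)
(98*u(5, 7))*(K(-2)/z(-4, 1) - 16/(-12)) = (98*(3 + 7))*((2*(-2)²)/((1*(1 - 4))) - 16/(-12)) = (98*10)*((2*4)/((1*(-3))) - 16*(-1/12)) = 980*(8/(-3) + 4/3) = 980*(8*(-⅓) + 4/3) = 980*(-8/3 + 4/3) = 980*(-4/3) = -3920/3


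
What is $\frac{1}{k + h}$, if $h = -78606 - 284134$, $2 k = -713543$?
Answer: $- \frac{2}{1439023} \approx -1.3898 \cdot 10^{-6}$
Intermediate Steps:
$k = - \frac{713543}{2}$ ($k = \frac{1}{2} \left(-713543\right) = - \frac{713543}{2} \approx -3.5677 \cdot 10^{5}$)
$h = -362740$ ($h = -78606 - 284134 = -362740$)
$\frac{1}{k + h} = \frac{1}{- \frac{713543}{2} - 362740} = \frac{1}{- \frac{1439023}{2}} = - \frac{2}{1439023}$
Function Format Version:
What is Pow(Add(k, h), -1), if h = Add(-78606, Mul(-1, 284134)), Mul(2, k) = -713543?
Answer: Rational(-2, 1439023) ≈ -1.3898e-6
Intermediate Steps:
k = Rational(-713543, 2) (k = Mul(Rational(1, 2), -713543) = Rational(-713543, 2) ≈ -3.5677e+5)
h = -362740 (h = Add(-78606, -284134) = -362740)
Pow(Add(k, h), -1) = Pow(Add(Rational(-713543, 2), -362740), -1) = Pow(Rational(-1439023, 2), -1) = Rational(-2, 1439023)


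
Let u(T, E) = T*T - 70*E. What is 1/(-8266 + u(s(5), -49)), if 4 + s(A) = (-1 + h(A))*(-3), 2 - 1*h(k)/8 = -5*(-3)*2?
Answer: 1/445405 ≈ 2.2451e-6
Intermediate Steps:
h(k) = -224 (h(k) = 16 - 8*(-5*(-3))*2 = 16 - 120*2 = 16 - 8*30 = 16 - 240 = -224)
s(A) = 671 (s(A) = -4 + (-1 - 224)*(-3) = -4 - 225*(-3) = -4 + 675 = 671)
u(T, E) = T² - 70*E
1/(-8266 + u(s(5), -49)) = 1/(-8266 + (671² - 70*(-49))) = 1/(-8266 + (450241 + 3430)) = 1/(-8266 + 453671) = 1/445405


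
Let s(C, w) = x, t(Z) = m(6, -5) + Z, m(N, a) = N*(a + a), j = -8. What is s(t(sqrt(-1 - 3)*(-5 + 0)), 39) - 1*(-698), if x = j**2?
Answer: 762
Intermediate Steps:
x = 64 (x = (-8)**2 = 64)
m(N, a) = 2*N*a (m(N, a) = N*(2*a) = 2*N*a)
t(Z) = -60 + Z (t(Z) = 2*6*(-5) + Z = -60 + Z)
s(C, w) = 64
s(t(sqrt(-1 - 3)*(-5 + 0)), 39) - 1*(-698) = 64 - 1*(-698) = 64 + 698 = 762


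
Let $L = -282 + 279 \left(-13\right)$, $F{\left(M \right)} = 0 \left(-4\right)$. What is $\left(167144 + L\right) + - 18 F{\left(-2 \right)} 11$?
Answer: $163235$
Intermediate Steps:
$F{\left(M \right)} = 0$
$L = -3909$ ($L = -282 - 3627 = -3909$)
$\left(167144 + L\right) + - 18 F{\left(-2 \right)} 11 = \left(167144 - 3909\right) + \left(-18\right) 0 \cdot 11 = 163235 + 0 \cdot 11 = 163235 + 0 = 163235$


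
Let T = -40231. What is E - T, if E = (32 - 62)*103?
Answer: 37141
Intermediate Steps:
E = -3090 (E = -30*103 = -3090)
E - T = -3090 - 1*(-40231) = -3090 + 40231 = 37141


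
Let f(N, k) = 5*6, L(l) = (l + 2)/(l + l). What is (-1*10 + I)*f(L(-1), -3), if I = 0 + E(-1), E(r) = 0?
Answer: -300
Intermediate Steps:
L(l) = (2 + l)/(2*l) (L(l) = (2 + l)/((2*l)) = (2 + l)*(1/(2*l)) = (2 + l)/(2*l))
f(N, k) = 30
I = 0 (I = 0 + 0 = 0)
(-1*10 + I)*f(L(-1), -3) = (-1*10 + 0)*30 = (-10 + 0)*30 = -10*30 = -300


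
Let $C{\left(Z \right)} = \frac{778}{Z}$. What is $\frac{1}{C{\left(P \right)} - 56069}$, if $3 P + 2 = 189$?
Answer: $- \frac{187}{10482569} \approx -1.7839 \cdot 10^{-5}$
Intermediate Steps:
$P = \frac{187}{3}$ ($P = - \frac{2}{3} + \frac{1}{3} \cdot 189 = - \frac{2}{3} + 63 = \frac{187}{3} \approx 62.333$)
$\frac{1}{C{\left(P \right)} - 56069} = \frac{1}{\frac{778}{\frac{187}{3}} - 56069} = \frac{1}{778 \cdot \frac{3}{187} - 56069} = \frac{1}{\frac{2334}{187} - 56069} = \frac{1}{- \frac{10482569}{187}} = - \frac{187}{10482569}$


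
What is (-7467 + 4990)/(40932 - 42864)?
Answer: 2477/1932 ≈ 1.2821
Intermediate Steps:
(-7467 + 4990)/(40932 - 42864) = -2477/(-1932) = -2477*(-1/1932) = 2477/1932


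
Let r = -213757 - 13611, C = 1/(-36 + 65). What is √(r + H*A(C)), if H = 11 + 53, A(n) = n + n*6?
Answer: 2*I*√47800874/29 ≈ 476.81*I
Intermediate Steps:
C = 1/29 ≈ 0.034483
A(n) = 7*n (A(n) = n + 6*n = 7*n)
H = 64
r = -227368
√(r + H*A(C)) = √(-227368 + 64*(7*(1/29))) = √(-227368 + 64*(7/29)) = √(-227368 + 448/29) = √(-6593224/29) = 2*I*√47800874/29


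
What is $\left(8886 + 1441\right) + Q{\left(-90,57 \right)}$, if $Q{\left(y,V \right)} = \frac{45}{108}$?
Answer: $\frac{123929}{12} \approx 10327.0$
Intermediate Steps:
$Q{\left(y,V \right)} = \frac{5}{12}$ ($Q{\left(y,V \right)} = 45 \cdot \frac{1}{108} = \frac{5}{12}$)
$\left(8886 + 1441\right) + Q{\left(-90,57 \right)} = \left(8886 + 1441\right) + \frac{5}{12} = 10327 + \frac{5}{12} = \frac{123929}{12}$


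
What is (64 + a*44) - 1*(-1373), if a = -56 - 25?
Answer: -2127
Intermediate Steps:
a = -81
(64 + a*44) - 1*(-1373) = (64 - 81*44) - 1*(-1373) = (64 - 3564) + 1373 = -3500 + 1373 = -2127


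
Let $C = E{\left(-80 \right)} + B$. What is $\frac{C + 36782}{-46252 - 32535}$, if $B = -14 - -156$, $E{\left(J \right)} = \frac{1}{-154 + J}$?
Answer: $- \frac{8640215}{18436158} \approx -0.46866$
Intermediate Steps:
$B = 142$ ($B = -14 + 156 = 142$)
$C = \frac{33227}{234}$ ($C = \frac{1}{-154 - 80} + 142 = \frac{1}{-234} + 142 = - \frac{1}{234} + 142 = \frac{33227}{234} \approx 142.0$)
$\frac{C + 36782}{-46252 - 32535} = \frac{\frac{33227}{234} + 36782}{-46252 - 32535} = \frac{8640215}{234 \left(-78787\right)} = \frac{8640215}{234} \left(- \frac{1}{78787}\right) = - \frac{8640215}{18436158}$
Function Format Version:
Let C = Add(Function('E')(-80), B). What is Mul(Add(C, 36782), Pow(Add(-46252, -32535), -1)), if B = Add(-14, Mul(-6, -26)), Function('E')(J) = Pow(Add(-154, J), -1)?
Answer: Rational(-8640215, 18436158) ≈ -0.46866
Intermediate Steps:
B = 142 (B = Add(-14, 156) = 142)
C = Rational(33227, 234) (C = Add(Pow(Add(-154, -80), -1), 142) = Add(Pow(-234, -1), 142) = Add(Rational(-1, 234), 142) = Rational(33227, 234) ≈ 142.00)
Mul(Add(C, 36782), Pow(Add(-46252, -32535), -1)) = Mul(Add(Rational(33227, 234), 36782), Pow(Add(-46252, -32535), -1)) = Mul(Rational(8640215, 234), Pow(-78787, -1)) = Mul(Rational(8640215, 234), Rational(-1, 78787)) = Rational(-8640215, 18436158)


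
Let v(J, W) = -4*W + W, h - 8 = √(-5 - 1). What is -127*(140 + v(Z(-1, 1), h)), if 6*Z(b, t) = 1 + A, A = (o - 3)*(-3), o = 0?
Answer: -14732 + 381*I*√6 ≈ -14732.0 + 933.26*I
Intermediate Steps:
A = 9 (A = (0 - 3)*(-3) = -3*(-3) = 9)
h = 8 + I*√6 (h = 8 + √(-5 - 1) = 8 + √(-6) = 8 + I*√6 ≈ 8.0 + 2.4495*I)
Z(b, t) = 5/3 (Z(b, t) = (1 + 9)/6 = (⅙)*10 = 5/3)
v(J, W) = -3*W
-127*(140 + v(Z(-1, 1), h)) = -127*(140 - 3*(8 + I*√6)) = -127*(140 + (-24 - 3*I*√6)) = -127*(116 - 3*I*√6) = -14732 + 381*I*√6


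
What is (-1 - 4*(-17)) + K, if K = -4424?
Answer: -4357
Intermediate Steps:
(-1 - 4*(-17)) + K = (-1 - 4*(-17)) - 4424 = (-1 + 68) - 4424 = 67 - 4424 = -4357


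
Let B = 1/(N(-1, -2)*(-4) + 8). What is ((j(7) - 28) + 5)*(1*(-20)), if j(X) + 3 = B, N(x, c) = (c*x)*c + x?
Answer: 3635/7 ≈ 519.29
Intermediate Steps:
N(x, c) = x + x*c² (N(x, c) = x*c² + x = x + x*c²)
B = 1/28 (B = 1/(-(1 + (-2)²)*(-4) + 8) = 1/(-(1 + 4)*(-4) + 8) = 1/(-1*5*(-4) + 8) = 1/(-5*(-4) + 8) = 1/(20 + 8) = 1/28 ≈ 0.035714)
j(X) = -83/28 (j(X) = -3 + 1/28 = -83/28)
((j(7) - 28) + 5)*(1*(-20)) = ((-83/28 - 28) + 5)*(1*(-20)) = (-867/28 + 5)*(-20) = -727/28*(-20) = 3635/7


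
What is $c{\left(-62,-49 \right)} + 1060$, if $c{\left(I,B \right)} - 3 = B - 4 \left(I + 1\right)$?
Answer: $1258$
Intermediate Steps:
$c{\left(I,B \right)} = -1 + B - 4 I$ ($c{\left(I,B \right)} = 3 + \left(B - 4 \left(I + 1\right)\right) = 3 + \left(B - 4 \left(1 + I\right)\right) = 3 - \left(4 - B + 4 I\right) = -1 + B - 4 I$)
$c{\left(-62,-49 \right)} + 1060 = \left(-1 - 49 - -248\right) + 1060 = \left(-1 - 49 + 248\right) + 1060 = 198 + 1060 = 1258$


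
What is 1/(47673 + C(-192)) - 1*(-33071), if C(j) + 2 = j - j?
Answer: 1576527642/47671 ≈ 33071.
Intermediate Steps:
C(j) = -2 (C(j) = -2 + (j - j) = -2 + 0 = -2)
1/(47673 + C(-192)) - 1*(-33071) = 1/(47673 - 2) - 1*(-33071) = 1/47671 + 33071 = 1576527642/47671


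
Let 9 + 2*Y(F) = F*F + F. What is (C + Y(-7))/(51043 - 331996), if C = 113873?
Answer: -227779/561906 ≈ -0.40537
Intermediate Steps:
Y(F) = -9/2 + F/2 + F**2/2 (Y(F) = -9/2 + (F*F + F)/2 = -9/2 + (F**2 + F)/2 = -9/2 + (F + F**2)/2 = -9/2 + (F/2 + F**2/2) = -9/2 + F/2 + F**2/2)
(C + Y(-7))/(51043 - 331996) = (113873 + (-9/2 + (1/2)*(-7) + (1/2)*(-7)**2))/(51043 - 331996) = (113873 + (-9/2 - 7/2 + (1/2)*49))/(-280953) = (113873 + (-9/2 - 7/2 + 49/2))*(-1/280953) = (113873 + 33/2)*(-1/280953) = (227779/2)*(-1/280953) = -227779/561906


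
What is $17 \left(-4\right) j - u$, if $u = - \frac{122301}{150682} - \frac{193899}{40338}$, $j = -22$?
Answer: $\frac{760596116566}{506517543} \approx 1501.6$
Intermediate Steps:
$u = - \frac{2845872238}{506517543}$ ($u = \left(-122301\right) \frac{1}{150682} - \frac{64633}{13446} = - \frac{122301}{150682} - \frac{64633}{13446} = - \frac{2845872238}{506517543} \approx -5.6185$)
$17 \left(-4\right) j - u = 17 \left(-4\right) \left(-22\right) - - \frac{2845872238}{506517543} = \left(-68\right) \left(-22\right) + \frac{2845872238}{506517543} = 1496 + \frac{2845872238}{506517543} = \frac{760596116566}{506517543}$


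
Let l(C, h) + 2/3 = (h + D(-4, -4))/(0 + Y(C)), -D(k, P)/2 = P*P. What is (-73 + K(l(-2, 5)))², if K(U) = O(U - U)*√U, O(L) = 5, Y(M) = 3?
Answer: 15262/3 - 730*I*√87/3 ≈ 5087.3 - 2269.7*I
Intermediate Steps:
D(k, P) = -2*P² (D(k, P) = -2*P*P = -2*P²)
l(C, h) = -34/3 + h/3 (l(C, h) = -⅔ + (h - 2*(-4)²)/(0 + 3) = -⅔ + (h - 2*16)/3 = -⅔ + (h - 32)*(⅓) = -⅔ + (-32 + h)*(⅓) = -⅔ + (-32/3 + h/3) = -34/3 + h/3)
K(U) = 5*√U
(-73 + K(l(-2, 5)))² = (-73 + 5*√(-34/3 + (⅓)*5))² = (-73 + 5*√(-34/3 + 5/3))² = (-73 + 5*√(-29/3))² = (-73 + 5*(I*√87/3))² = (-73 + 5*I*√87/3)²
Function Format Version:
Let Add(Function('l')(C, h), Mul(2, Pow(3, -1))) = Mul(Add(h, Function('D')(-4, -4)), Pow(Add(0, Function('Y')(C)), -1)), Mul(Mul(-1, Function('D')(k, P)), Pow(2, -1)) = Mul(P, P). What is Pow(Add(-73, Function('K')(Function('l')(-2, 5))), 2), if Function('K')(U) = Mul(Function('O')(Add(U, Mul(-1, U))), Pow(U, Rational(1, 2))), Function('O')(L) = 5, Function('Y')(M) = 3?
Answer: Add(Rational(15262, 3), Mul(Rational(-730, 3), I, Pow(87, Rational(1, 2)))) ≈ Add(5087.3, Mul(-2269.7, I))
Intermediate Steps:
Function('D')(k, P) = Mul(-2, Pow(P, 2)) (Function('D')(k, P) = Mul(-2, Mul(P, P)) = Mul(-2, Pow(P, 2)))
Function('l')(C, h) = Add(Rational(-34, 3), Mul(Rational(1, 3), h)) (Function('l')(C, h) = Add(Rational(-2, 3), Mul(Add(h, Mul(-2, Pow(-4, 2))), Pow(Add(0, 3), -1))) = Add(Rational(-2, 3), Mul(Add(h, Mul(-2, 16)), Pow(3, -1))) = Add(Rational(-2, 3), Mul(Add(h, -32), Rational(1, 3))) = Add(Rational(-2, 3), Mul(Add(-32, h), Rational(1, 3))) = Add(Rational(-2, 3), Add(Rational(-32, 3), Mul(Rational(1, 3), h))) = Add(Rational(-34, 3), Mul(Rational(1, 3), h)))
Function('K')(U) = Mul(5, Pow(U, Rational(1, 2)))
Pow(Add(-73, Function('K')(Function('l')(-2, 5))), 2) = Pow(Add(-73, Mul(5, Pow(Add(Rational(-34, 3), Mul(Rational(1, 3), 5)), Rational(1, 2)))), 2) = Pow(Add(-73, Mul(5, Pow(Add(Rational(-34, 3), Rational(5, 3)), Rational(1, 2)))), 2) = Pow(Add(-73, Mul(5, Pow(Rational(-29, 3), Rational(1, 2)))), 2) = Pow(Add(-73, Mul(5, Mul(Rational(1, 3), I, Pow(87, Rational(1, 2))))), 2) = Pow(Add(-73, Mul(Rational(5, 3), I, Pow(87, Rational(1, 2)))), 2)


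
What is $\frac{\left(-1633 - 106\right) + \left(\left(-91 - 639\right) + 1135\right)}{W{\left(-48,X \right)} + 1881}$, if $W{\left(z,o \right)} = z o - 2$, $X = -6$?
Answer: $- \frac{1334}{2167} \approx -0.6156$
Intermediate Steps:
$W{\left(z,o \right)} = -2 + o z$ ($W{\left(z,o \right)} = o z - 2 = -2 + o z$)
$\frac{\left(-1633 - 106\right) + \left(\left(-91 - 639\right) + 1135\right)}{W{\left(-48,X \right)} + 1881} = \frac{\left(-1633 - 106\right) + \left(\left(-91 - 639\right) + 1135\right)}{\left(-2 - -288\right) + 1881} = \frac{-1739 + \left(-730 + 1135\right)}{\left(-2 + 288\right) + 1881} = \frac{-1739 + 405}{286 + 1881} = - \frac{1334}{2167}$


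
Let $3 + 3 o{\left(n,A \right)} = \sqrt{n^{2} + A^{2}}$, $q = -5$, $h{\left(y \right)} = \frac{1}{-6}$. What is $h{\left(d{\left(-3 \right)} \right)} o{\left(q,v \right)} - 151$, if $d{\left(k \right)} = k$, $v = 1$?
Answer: $- \frac{905}{6} - \frac{\sqrt{26}}{18} \approx -151.12$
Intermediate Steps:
$h{\left(y \right)} = - \frac{1}{6}$
$o{\left(n,A \right)} = -1 + \frac{\sqrt{A^{2} + n^{2}}}{3}$ ($o{\left(n,A \right)} = -1 + \frac{\sqrt{n^{2} + A^{2}}}{3} = -1 + \frac{\sqrt{A^{2} + n^{2}}}{3}$)
$h{\left(d{\left(-3 \right)} \right)} o{\left(q,v \right)} - 151 = - \frac{-1 + \frac{\sqrt{1^{2} + \left(-5\right)^{2}}}{3}}{6} - 151 = - \frac{-1 + \frac{\sqrt{1 + 25}}{3}}{6} - 151 = - \frac{-1 + \frac{\sqrt{26}}{3}}{6} - 151 = \left(\frac{1}{6} - \frac{\sqrt{26}}{18}\right) - 151 = - \frac{905}{6} - \frac{\sqrt{26}}{18}$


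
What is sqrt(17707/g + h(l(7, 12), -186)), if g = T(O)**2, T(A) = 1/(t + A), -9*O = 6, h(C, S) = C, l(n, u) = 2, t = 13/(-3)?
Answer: sqrt(442677) ≈ 665.34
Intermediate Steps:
t = -13/3 (t = 13*(-1/3) = -13/3 ≈ -4.3333)
O = -2/3 (O = -1/9*6 = -2/3 ≈ -0.66667)
T(A) = 1/(-13/3 + A)
g = 1/25 (g = (3/(-13 + 3*(-2/3)))**2 = (3/(-13 - 2))**2 = (3/(-15))**2 = (3*(-1/15))**2 = (-1/5)**2 = 1/25 ≈ 0.040000)
sqrt(17707/g + h(l(7, 12), -186)) = sqrt(17707/(1/25) + 2) = sqrt(17707*25 + 2) = sqrt(442675 + 2) = sqrt(442677)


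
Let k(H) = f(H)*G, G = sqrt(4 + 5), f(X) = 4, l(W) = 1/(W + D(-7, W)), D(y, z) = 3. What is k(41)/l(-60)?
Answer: -684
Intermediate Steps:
l(W) = 1/(3 + W) (l(W) = 1/(W + 3) = 1/(3 + W))
G = 3 (G = sqrt(9) = 3)
k(H) = 12 (k(H) = 4*3 = 12)
k(41)/l(-60) = 12/(1/(3 - 60)) = 12/(1/(-57)) = 12/(-1/57) = 12*(-57) = -684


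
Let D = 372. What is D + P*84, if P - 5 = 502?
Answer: 42960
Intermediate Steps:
P = 507 (P = 5 + 502 = 507)
D + P*84 = 372 + 507*84 = 372 + 42588 = 42960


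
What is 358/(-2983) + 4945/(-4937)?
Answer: -16518381/14727071 ≈ -1.1216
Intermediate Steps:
358/(-2983) + 4945/(-4937) = 358*(-1/2983) + 4945*(-1/4937) = -358/2983 - 4945/4937 = -16518381/14727071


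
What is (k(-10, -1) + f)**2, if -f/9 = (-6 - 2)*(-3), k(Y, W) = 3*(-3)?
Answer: 50625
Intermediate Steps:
k(Y, W) = -9
f = -216 (f = -9*(-6 - 2)*(-3) = -(-72)*(-3) = -9*24 = -216)
(k(-10, -1) + f)**2 = (-9 - 216)**2 = (-225)**2 = 50625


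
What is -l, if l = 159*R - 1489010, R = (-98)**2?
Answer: -38026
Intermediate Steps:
R = 9604
l = 38026 (l = 159*9604 - 1489010 = 1527036 - 1489010 = 38026)
-l = -1*38026 = -38026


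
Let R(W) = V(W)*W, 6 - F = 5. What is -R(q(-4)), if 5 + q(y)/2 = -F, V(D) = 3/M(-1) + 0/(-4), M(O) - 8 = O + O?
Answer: 6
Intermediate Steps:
M(O) = 8 + 2*O (M(O) = 8 + (O + O) = 8 + 2*O)
F = 1 (F = 6 - 1*5 = 6 - 5 = 1)
V(D) = 1/2 (V(D) = 3/(8 + 2*(-1)) + 0/(-4) = 3/(8 - 2) + 0*(-1/4) = 3/6 + 0 = 3*(1/6) + 0 = 1/2 + 0 = 1/2)
q(y) = -12 (q(y) = -10 + 2*(-1*1) = -10 + 2*(-1) = -10 - 2 = -12)
R(W) = W/2
-R(q(-4)) = -(-12)/2 = -1*(-6) = 6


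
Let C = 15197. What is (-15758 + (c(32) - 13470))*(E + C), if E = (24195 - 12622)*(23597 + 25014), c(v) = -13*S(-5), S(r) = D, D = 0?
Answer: -16443389288400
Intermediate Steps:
S(r) = 0
c(v) = 0 (c(v) = -13*0 = 0)
E = 562575103 (E = 11573*48611 = 562575103)
(-15758 + (c(32) - 13470))*(E + C) = (-15758 + (0 - 13470))*(562575103 + 15197) = (-15758 - 13470)*562590300 = -29228*562590300 = -16443389288400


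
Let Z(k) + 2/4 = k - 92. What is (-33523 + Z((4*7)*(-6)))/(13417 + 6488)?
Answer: -67567/39810 ≈ -1.6972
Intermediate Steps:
Z(k) = -185/2 + k (Z(k) = -½ + (k - 92) = -½ + (-92 + k) = -185/2 + k)
(-33523 + Z((4*7)*(-6)))/(13417 + 6488) = (-33523 + (-185/2 + (4*7)*(-6)))/(13417 + 6488) = (-33523 + (-185/2 + 28*(-6)))/19905 = (-33523 + (-185/2 - 168))*(1/19905) = (-33523 - 521/2)*(1/19905) = -67567/2*1/19905 = -67567/39810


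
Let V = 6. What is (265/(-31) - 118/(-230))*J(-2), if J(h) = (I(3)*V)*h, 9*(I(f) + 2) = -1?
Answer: -2177096/10695 ≈ -203.56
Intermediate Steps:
I(f) = -19/9 (I(f) = -2 + (⅑)*(-1) = -2 - ⅑ = -19/9)
J(h) = -38*h/3 (J(h) = (-19/9*6)*h = -38*h/3)
(265/(-31) - 118/(-230))*J(-2) = (265/(-31) - 118/(-230))*(-38/3*(-2)) = (265*(-1/31) - 118*(-1/230))*(76/3) = (-265/31 + 59/115)*(76/3) = -28646/3565*76/3 = -2177096/10695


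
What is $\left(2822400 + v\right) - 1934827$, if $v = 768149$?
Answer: $1655722$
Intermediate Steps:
$\left(2822400 + v\right) - 1934827 = \left(2822400 + 768149\right) - 1934827 = 3590549 - 1934827 = 1655722$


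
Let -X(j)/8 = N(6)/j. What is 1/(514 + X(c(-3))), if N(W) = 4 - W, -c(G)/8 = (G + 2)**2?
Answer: 1/512 ≈ 0.0019531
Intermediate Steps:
c(G) = -8*(2 + G)**2 (c(G) = -8*(G + 2)**2 = -8*(2 + G)**2)
X(j) = 16/j (X(j) = -8*(4 - 1*6)/j = -8*(4 - 6)/j = -(-16)/j = 16/j)
1/(514 + X(c(-3))) = 1/(514 + 16/((-8*(2 - 3)**2))) = 1/(514 + 16/((-8*(-1)**2))) = 1/(514 + 16/((-8*1))) = 1/(514 + 16/(-8)) = 1/(514 + 16*(-1/8)) = 1/(514 - 2) = 1/512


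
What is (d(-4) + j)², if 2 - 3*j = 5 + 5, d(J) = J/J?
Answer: 25/9 ≈ 2.7778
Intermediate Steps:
d(J) = 1
j = -8/3 (j = ⅔ - (5 + 5)/3 = ⅔ - ⅓*10 = ⅔ - 10/3 = -8/3 ≈ -2.6667)
(d(-4) + j)² = (1 - 8/3)² = (-5/3)² = 25/9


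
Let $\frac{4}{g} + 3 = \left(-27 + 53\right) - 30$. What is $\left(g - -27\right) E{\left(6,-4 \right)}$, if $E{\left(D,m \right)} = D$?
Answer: $\frac{1110}{7} \approx 158.57$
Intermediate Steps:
$g = - \frac{4}{7}$ ($g = \frac{4}{-3 + \left(\left(-27 + 53\right) - 30\right)} = \frac{4}{-3 + \left(26 - 30\right)} = \frac{4}{-3 - 4} = \frac{4}{-7} = 4 \left(- \frac{1}{7}\right) = - \frac{4}{7} \approx -0.57143$)
$\left(g - -27\right) E{\left(6,-4 \right)} = \left(- \frac{4}{7} - -27\right) 6 = \left(- \frac{4}{7} + \left(-14 + 41\right)\right) 6 = \left(- \frac{4}{7} + 27\right) 6 = \frac{185}{7} \cdot 6 = \frac{1110}{7}$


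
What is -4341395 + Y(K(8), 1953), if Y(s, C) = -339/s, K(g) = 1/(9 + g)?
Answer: -4347158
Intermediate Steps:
-4341395 + Y(K(8), 1953) = -4341395 - 339/(1/(9 + 8)) = -4341395 - 339/(1/17) = -4341395 - 339/1/17 = -4341395 - 339*17 = -4341395 - 5763 = -4347158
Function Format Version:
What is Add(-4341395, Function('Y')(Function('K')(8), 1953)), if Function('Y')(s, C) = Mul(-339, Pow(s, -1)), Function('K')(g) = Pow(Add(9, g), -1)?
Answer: -4347158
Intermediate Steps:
Add(-4341395, Function('Y')(Function('K')(8), 1953)) = Add(-4341395, Mul(-339, Pow(Pow(Add(9, 8), -1), -1))) = Add(-4341395, Mul(-339, Pow(Pow(17, -1), -1))) = Add(-4341395, Mul(-339, Pow(Rational(1, 17), -1))) = Add(-4341395, Mul(-339, 17)) = Add(-4341395, -5763) = -4347158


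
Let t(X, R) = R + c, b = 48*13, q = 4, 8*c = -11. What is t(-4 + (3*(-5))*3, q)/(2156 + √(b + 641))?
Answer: 1029/844922 - 21*√1265/37176568 ≈ 0.0011978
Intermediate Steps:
c = -11/8 (c = (⅛)*(-11) = -11/8 ≈ -1.3750)
b = 624
t(X, R) = -11/8 + R (t(X, R) = R - 11/8 = -11/8 + R)
t(-4 + (3*(-5))*3, q)/(2156 + √(b + 641)) = (-11/8 + 4)/(2156 + √(624 + 641)) = (21/8)/(2156 + √1265) = 21/(8*(2156 + √1265))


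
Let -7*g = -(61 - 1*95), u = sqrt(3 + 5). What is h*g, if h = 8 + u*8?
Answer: -272/7 - 544*sqrt(2)/7 ≈ -148.76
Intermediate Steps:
u = 2*sqrt(2) (u = sqrt(8) = 2*sqrt(2) ≈ 2.8284)
h = 8 + 16*sqrt(2) (h = 8 + (2*sqrt(2))*8 = 8 + 16*sqrt(2) ≈ 30.627)
g = -34/7 (g = -(-1)*(61 - 1*95)/7 = -(-1)*(61 - 95)/7 = -(-1)*(-34)/7 = -1/7*34 = -34/7 ≈ -4.8571)
h*g = (8 + 16*sqrt(2))*(-34/7) = -272/7 - 544*sqrt(2)/7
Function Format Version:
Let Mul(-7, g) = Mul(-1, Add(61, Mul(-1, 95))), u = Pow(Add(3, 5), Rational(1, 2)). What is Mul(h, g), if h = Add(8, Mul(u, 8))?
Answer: Add(Rational(-272, 7), Mul(Rational(-544, 7), Pow(2, Rational(1, 2)))) ≈ -148.76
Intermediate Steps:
u = Mul(2, Pow(2, Rational(1, 2))) (u = Pow(8, Rational(1, 2)) = Mul(2, Pow(2, Rational(1, 2))) ≈ 2.8284)
h = Add(8, Mul(16, Pow(2, Rational(1, 2)))) (h = Add(8, Mul(Mul(2, Pow(2, Rational(1, 2))), 8)) = Add(8, Mul(16, Pow(2, Rational(1, 2)))) ≈ 30.627)
g = Rational(-34, 7) (g = Mul(Rational(-1, 7), Mul(-1, Add(61, Mul(-1, 95)))) = Mul(Rational(-1, 7), Mul(-1, Add(61, -95))) = Mul(Rational(-1, 7), Mul(-1, -34)) = Mul(Rational(-1, 7), 34) = Rational(-34, 7) ≈ -4.8571)
Mul(h, g) = Mul(Add(8, Mul(16, Pow(2, Rational(1, 2)))), Rational(-34, 7)) = Add(Rational(-272, 7), Mul(Rational(-544, 7), Pow(2, Rational(1, 2))))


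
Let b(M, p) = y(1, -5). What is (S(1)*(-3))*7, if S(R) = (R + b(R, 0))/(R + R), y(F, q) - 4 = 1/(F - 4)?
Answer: -49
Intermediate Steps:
y(F, q) = 4 + 1/(-4 + F) (y(F, q) = 4 + 1/(F - 4) = 4 + 1/(-4 + F))
b(M, p) = 11/3 (b(M, p) = (-15 + 4*1)/(-4 + 1) = (-15 + 4)/(-3) = -1/3*(-11) = 11/3)
S(R) = (11/3 + R)/(2*R) (S(R) = (R + 11/3)/(R + R) = (11/3 + R)/((2*R)) = (11/3 + R)*(1/(2*R)) = (11/3 + R)/(2*R))
(S(1)*(-3))*7 = (((1/6)*(11 + 3*1)/1)*(-3))*7 = (((1/6)*1*(11 + 3))*(-3))*7 = (((1/6)*1*14)*(-3))*7 = ((7/3)*(-3))*7 = -7*7 = -49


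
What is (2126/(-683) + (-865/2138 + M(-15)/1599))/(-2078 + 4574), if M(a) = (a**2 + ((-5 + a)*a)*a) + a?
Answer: -371211443/149436553344 ≈ -0.0024841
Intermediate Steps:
M(a) = a + a**2 + a**2*(-5 + a) (M(a) = (a**2 + (a*(-5 + a))*a) + a = (a**2 + a**2*(-5 + a)) + a = a + a**2 + a**2*(-5 + a))
(2126/(-683) + (-865/2138 + M(-15)/1599))/(-2078 + 4574) = (2126/(-683) + (-865/2138 - 15*(1 + (-15)**2 - 4*(-15))/1599))/(-2078 + 4574) = (2126*(-1/683) + (-865*1/2138 - 15*(1 + 225 + 60)*(1/1599)))/2496 = (-2126/683 + (-865/2138 - 15*286*(1/1599)))*(1/2496) = (-2126/683 + (-865/2138 - 4290*1/1599))*(1/2496) = (-2126/683 + (-865/2138 - 110/41))*(1/2496) = (-2126/683 - 270645/87658)*(1/2496) = -371211443/59870414*1/2496 = -371211443/149436553344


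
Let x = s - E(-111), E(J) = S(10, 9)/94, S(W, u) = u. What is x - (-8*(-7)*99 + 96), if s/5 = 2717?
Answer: 746821/94 ≈ 7944.9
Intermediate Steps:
s = 13585 (s = 5*2717 = 13585)
E(J) = 9/94
x = 1276981/94 (x = 13585 - 1*9/94 = 13585 - 9/94 = 1276981/94 ≈ 13585.)
x - (-8*(-7)*99 + 96) = 1276981/94 - (-8*(-7)*99 + 96) = 1276981/94 - (56*99 + 96) = 1276981/94 - (5544 + 96) = 1276981/94 - 1*5640 = 1276981/94 - 5640 = 746821/94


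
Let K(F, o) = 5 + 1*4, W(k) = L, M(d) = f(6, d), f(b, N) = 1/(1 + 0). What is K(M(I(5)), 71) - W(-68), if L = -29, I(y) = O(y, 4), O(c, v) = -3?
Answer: 38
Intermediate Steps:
f(b, N) = 1 (f(b, N) = 1/1 = 1)
I(y) = -3
M(d) = 1
W(k) = -29
K(F, o) = 9 (K(F, o) = 5 + 4 = 9)
K(M(I(5)), 71) - W(-68) = 9 - 1*(-29) = 9 + 29 = 38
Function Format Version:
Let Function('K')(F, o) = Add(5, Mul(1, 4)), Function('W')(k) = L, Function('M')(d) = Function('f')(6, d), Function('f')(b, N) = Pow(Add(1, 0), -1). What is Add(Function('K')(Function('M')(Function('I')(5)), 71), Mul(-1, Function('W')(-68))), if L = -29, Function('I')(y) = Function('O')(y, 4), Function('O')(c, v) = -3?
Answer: 38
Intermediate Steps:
Function('f')(b, N) = 1 (Function('f')(b, N) = Pow(1, -1) = 1)
Function('I')(y) = -3
Function('M')(d) = 1
Function('W')(k) = -29
Function('K')(F, o) = 9 (Function('K')(F, o) = Add(5, 4) = 9)
Add(Function('K')(Function('M')(Function('I')(5)), 71), Mul(-1, Function('W')(-68))) = Add(9, Mul(-1, -29)) = Add(9, 29) = 38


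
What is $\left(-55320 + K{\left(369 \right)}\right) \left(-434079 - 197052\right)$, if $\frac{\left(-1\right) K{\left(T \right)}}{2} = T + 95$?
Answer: $35499856488$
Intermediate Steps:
$K{\left(T \right)} = -190 - 2 T$ ($K{\left(T \right)} = - 2 \left(T + 95\right) = - 2 \left(95 + T\right) = -190 - 2 T$)
$\left(-55320 + K{\left(369 \right)}\right) \left(-434079 - 197052\right) = \left(-55320 - 928\right) \left(-434079 - 197052\right) = \left(-55320 - 928\right) \left(-631131\right) = \left(-56248\right) \left(-631131\right) = 35499856488$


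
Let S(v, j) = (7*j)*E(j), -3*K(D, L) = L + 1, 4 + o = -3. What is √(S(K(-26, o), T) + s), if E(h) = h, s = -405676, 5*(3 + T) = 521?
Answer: 4*I*√521853/5 ≈ 577.92*I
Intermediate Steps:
o = -7 (o = -4 - 3 = -7)
T = 506/5 (T = -3 + (⅕)*521 = -3 + 521/5 = 506/5 ≈ 101.20)
K(D, L) = -⅓ - L/3 (K(D, L) = -(L + 1)/3 = -(1 + L)/3 = -⅓ - L/3)
S(v, j) = 7*j² (S(v, j) = (7*j)*j = 7*j²)
√(S(K(-26, o), T) + s) = √(7*(506/5)² - 405676) = √(7*(256036/25) - 405676) = √(1792252/25 - 405676) = √(-8349648/25) = 4*I*√521853/5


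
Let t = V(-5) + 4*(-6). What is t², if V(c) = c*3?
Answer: 1521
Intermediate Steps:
V(c) = 3*c
t = -39 (t = 3*(-5) + 4*(-6) = -15 - 24 = -39)
t² = (-39)² = 1521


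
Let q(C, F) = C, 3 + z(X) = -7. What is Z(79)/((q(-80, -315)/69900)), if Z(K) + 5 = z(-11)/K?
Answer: 1415475/316 ≈ 4479.4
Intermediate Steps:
z(X) = -10 (z(X) = -3 - 7 = -10)
Z(K) = -5 - 10/K
Z(79)/((q(-80, -315)/69900)) = (-5 - 10/79)/((-80/69900)) = (-5 - 10*1/79)/((-80*1/69900)) = (-5 - 10/79)/(-4/3495) = -405/79*(-3495/4) = 1415475/316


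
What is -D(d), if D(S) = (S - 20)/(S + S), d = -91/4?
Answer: -171/182 ≈ -0.93956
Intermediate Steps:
d = -91/4 (d = -91*1/4 = -91/4 ≈ -22.750)
D(S) = (-20 + S)/(2*S) (D(S) = (-20 + S)/((2*S)) = (-20 + S)*(1/(2*S)) = (-20 + S)/(2*S))
-D(d) = -(-20 - 91/4)/(2*(-91/4)) = -(-4)*(-171)/(2*91*4) = -1*171/182 = -171/182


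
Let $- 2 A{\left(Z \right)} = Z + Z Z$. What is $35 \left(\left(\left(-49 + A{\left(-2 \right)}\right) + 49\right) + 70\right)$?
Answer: $2415$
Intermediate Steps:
$A{\left(Z \right)} = - \frac{Z}{2} - \frac{Z^{2}}{2}$ ($A{\left(Z \right)} = - \frac{Z + Z Z}{2} = - \frac{Z + Z^{2}}{2} = - \frac{Z}{2} - \frac{Z^{2}}{2}$)
$35 \left(\left(\left(-49 + A{\left(-2 \right)}\right) + 49\right) + 70\right) = 35 \left(\left(\left(-49 - - (1 - 2)\right) + 49\right) + 70\right) = 35 \left(\left(\left(-49 - \left(-1\right) \left(-1\right)\right) + 49\right) + 70\right) = 35 \left(\left(\left(-49 - 1\right) + 49\right) + 70\right) = 35 \left(\left(-50 + 49\right) + 70\right) = 35 \left(-1 + 70\right) = 35 \cdot 69 = 2415$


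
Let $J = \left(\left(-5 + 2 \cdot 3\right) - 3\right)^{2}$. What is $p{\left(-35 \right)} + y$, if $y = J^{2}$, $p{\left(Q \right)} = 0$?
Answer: $16$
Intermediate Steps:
$J = 4$ ($J = \left(\left(-5 + 6\right) - 3\right)^{2} = \left(1 - 3\right)^{2} = \left(-2\right)^{2} = 4$)
$y = 16$ ($y = 4^{2} = 16$)
$p{\left(-35 \right)} + y = 0 + 16 = 16$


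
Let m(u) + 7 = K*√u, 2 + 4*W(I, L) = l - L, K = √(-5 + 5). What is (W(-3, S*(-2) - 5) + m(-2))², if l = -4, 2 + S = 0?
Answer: 1089/16 ≈ 68.063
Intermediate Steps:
S = -2 (S = -2 + 0 = -2)
K = 0 (K = √0 = 0)
W(I, L) = -3/2 - L/4 (W(I, L) = -½ + (-4 - L)/4 = -½ + (-1 - L/4) = -3/2 - L/4)
m(u) = -7 (m(u) = -7 + 0*√u = -7 + 0 = -7)
(W(-3, S*(-2) - 5) + m(-2))² = ((-3/2 - (-2*(-2) - 5)/4) - 7)² = ((-3/2 - (4 - 5)/4) - 7)² = ((-3/2 - ¼*(-1)) - 7)² = ((-3/2 + ¼) - 7)² = (-5/4 - 7)² = (-33/4)² = 1089/16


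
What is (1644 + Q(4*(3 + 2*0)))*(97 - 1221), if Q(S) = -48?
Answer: -1793904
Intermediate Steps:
(1644 + Q(4*(3 + 2*0)))*(97 - 1221) = (1644 - 48)*(97 - 1221) = 1596*(-1124) = -1793904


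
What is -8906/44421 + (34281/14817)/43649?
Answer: -1919469353599/9576386279031 ≈ -0.20044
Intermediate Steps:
-8906/44421 + (34281/14817)/43649 = -8906*1/44421 + (34281*(1/14817))*(1/43649) = -8906/44421 + (11427/4939)*(1/43649) = -8906/44421 + 11427/215582411 = -1919469353599/9576386279031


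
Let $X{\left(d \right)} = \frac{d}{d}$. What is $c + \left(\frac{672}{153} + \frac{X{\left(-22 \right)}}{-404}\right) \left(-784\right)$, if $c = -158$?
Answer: $- \frac{18541078}{5151} \approx -3599.5$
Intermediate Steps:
$X{\left(d \right)} = 1$
$c + \left(\frac{672}{153} + \frac{X{\left(-22 \right)}}{-404}\right) \left(-784\right) = -158 + \left(\frac{672}{153} + 1 \frac{1}{-404}\right) \left(-784\right) = -158 + \left(672 \cdot \frac{1}{153} + 1 \left(- \frac{1}{404}\right)\right) \left(-784\right) = -158 + \left(\frac{224}{51} - \frac{1}{404}\right) \left(-784\right) = -158 + \frac{90445}{20604} \left(-784\right) = -158 - \frac{17727220}{5151} = - \frac{18541078}{5151}$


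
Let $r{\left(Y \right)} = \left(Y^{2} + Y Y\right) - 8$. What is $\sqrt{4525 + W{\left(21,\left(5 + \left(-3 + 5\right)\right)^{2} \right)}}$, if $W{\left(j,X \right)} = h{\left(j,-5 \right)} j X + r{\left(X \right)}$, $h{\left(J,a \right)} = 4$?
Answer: $\sqrt{13435} \approx 115.91$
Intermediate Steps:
$r{\left(Y \right)} = -8 + 2 Y^{2}$ ($r{\left(Y \right)} = \left(Y^{2} + Y^{2}\right) - 8 = 2 Y^{2} - 8 = -8 + 2 Y^{2}$)
$W{\left(j,X \right)} = -8 + 2 X^{2} + 4 X j$ ($W{\left(j,X \right)} = 4 j X + \left(-8 + 2 X^{2}\right) = 4 X j + \left(-8 + 2 X^{2}\right) = -8 + 2 X^{2} + 4 X j$)
$\sqrt{4525 + W{\left(21,\left(5 + \left(-3 + 5\right)\right)^{2} \right)}} = \sqrt{4525 + \left(-8 + 2 \left(\left(5 + \left(-3 + 5\right)\right)^{2}\right)^{2} + 4 \left(5 + \left(-3 + 5\right)\right)^{2} \cdot 21\right)} = \sqrt{4525 + \left(-8 + 2 \left(\left(5 + 2\right)^{2}\right)^{2} + 4 \left(5 + 2\right)^{2} \cdot 21\right)} = \sqrt{4525 + \left(-8 + 2 \left(7^{2}\right)^{2} + 4 \cdot 7^{2} \cdot 21\right)} = \sqrt{4525 + \left(-8 + 2 \cdot 49^{2} + 4 \cdot 49 \cdot 21\right)} = \sqrt{4525 + \left(-8 + 2 \cdot 2401 + 4116\right)} = \sqrt{4525 + \left(-8 + 4802 + 4116\right)} = \sqrt{4525 + 8910} = \sqrt{13435}$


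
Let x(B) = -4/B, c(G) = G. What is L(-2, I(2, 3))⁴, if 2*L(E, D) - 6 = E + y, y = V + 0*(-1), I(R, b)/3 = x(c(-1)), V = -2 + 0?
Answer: 1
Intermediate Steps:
V = -2
I(R, b) = 12 (I(R, b) = 3*(-4/(-1)) = 3*(-4*(-1)) = 3*4 = 12)
y = -2 (y = -2 + 0*(-1) = -2 + 0 = -2)
L(E, D) = 2 + E/2 (L(E, D) = 3 + (E - 2)/2 = 3 + (-2 + E)/2 = 3 + (-1 + E/2) = 2 + E/2)
L(-2, I(2, 3))⁴ = (2 + (½)*(-2))⁴ = (2 - 1)⁴ = 1⁴ = 1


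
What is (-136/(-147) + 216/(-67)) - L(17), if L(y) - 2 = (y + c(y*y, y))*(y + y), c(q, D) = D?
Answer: -11427782/9849 ≈ -1160.3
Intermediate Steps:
L(y) = 2 + 4*y**2 (L(y) = 2 + (y + y)*(y + y) = 2 + (2*y)*(2*y) = 2 + 4*y**2)
(-136/(-147) + 216/(-67)) - L(17) = (-136/(-147) + 216/(-67)) - (2 + 4*17**2) = (-136*(-1/147) + 216*(-1/67)) - (2 + 4*289) = (136/147 - 216/67) - (2 + 1156) = -22640/9849 - 1*1158 = -22640/9849 - 1158 = -11427782/9849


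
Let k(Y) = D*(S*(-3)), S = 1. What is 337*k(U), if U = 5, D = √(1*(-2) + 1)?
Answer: -1011*I ≈ -1011.0*I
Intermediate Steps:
D = I (D = √(-2 + 1) = √(-1) = I ≈ 1.0*I)
k(Y) = -3*I (k(Y) = I*(1*(-3)) = I*(-3) = -3*I)
337*k(U) = 337*(-3*I) = -1011*I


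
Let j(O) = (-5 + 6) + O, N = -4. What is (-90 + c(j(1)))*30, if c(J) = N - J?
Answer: -2880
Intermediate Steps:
j(O) = 1 + O
c(J) = -4 - J
(-90 + c(j(1)))*30 = (-90 + (-4 - (1 + 1)))*30 = (-90 + (-4 - 1*2))*30 = (-90 + (-4 - 2))*30 = (-90 - 6)*30 = -96*30 = -2880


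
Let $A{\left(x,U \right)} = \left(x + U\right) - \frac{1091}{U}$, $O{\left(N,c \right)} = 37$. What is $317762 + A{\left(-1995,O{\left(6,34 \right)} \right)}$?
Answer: $\frac{11683657}{37} \approx 3.1577 \cdot 10^{5}$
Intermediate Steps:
$A{\left(x,U \right)} = U + x - \frac{1091}{U}$ ($A{\left(x,U \right)} = \left(U + x\right) - \frac{1091}{U} = U + x - \frac{1091}{U}$)
$317762 + A{\left(-1995,O{\left(6,34 \right)} \right)} = 317762 - \left(1958 + \frac{1091}{37}\right) = 317762 - \frac{73537}{37} = \frac{11683657}{37}$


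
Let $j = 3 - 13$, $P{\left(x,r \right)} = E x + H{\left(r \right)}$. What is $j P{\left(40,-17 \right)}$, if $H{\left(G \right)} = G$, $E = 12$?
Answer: $-4630$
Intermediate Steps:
$P{\left(x,r \right)} = r + 12 x$ ($P{\left(x,r \right)} = 12 x + r = r + 12 x$)
$j = -10$ ($j = 3 - 13 = -10$)
$j P{\left(40,-17 \right)} = - 10 \left(-17 + 12 \cdot 40\right) = - 10 \left(-17 + 480\right) = \left(-10\right) 463 = -4630$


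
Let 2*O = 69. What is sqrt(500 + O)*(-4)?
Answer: -2*sqrt(2138) ≈ -92.477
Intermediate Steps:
O = 69/2 (O = (1/2)*69 = 69/2 ≈ 34.500)
sqrt(500 + O)*(-4) = sqrt(500 + 69/2)*(-4) = sqrt(1069/2)*(-4) = (sqrt(2138)/2)*(-4) = -2*sqrt(2138)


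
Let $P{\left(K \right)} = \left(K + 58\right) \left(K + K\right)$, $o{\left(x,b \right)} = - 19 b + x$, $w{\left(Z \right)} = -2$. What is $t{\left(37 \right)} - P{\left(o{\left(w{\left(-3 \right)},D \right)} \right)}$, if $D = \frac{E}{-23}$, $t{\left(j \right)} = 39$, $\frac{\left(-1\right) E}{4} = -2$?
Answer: $- \frac{284649}{529} \approx -538.09$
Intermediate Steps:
$E = 8$ ($E = \left(-4\right) \left(-2\right) = 8$)
$D = - \frac{8}{23}$ ($D = \frac{8}{-23} = 8 \left(- \frac{1}{23}\right) = - \frac{8}{23} \approx -0.34783$)
$o{\left(x,b \right)} = x - 19 b$
$P{\left(K \right)} = 2 K \left(58 + K\right)$ ($P{\left(K \right)} = \left(58 + K\right) 2 K = 2 K \left(58 + K\right)$)
$t{\left(37 \right)} - P{\left(o{\left(w{\left(-3 \right)},D \right)} \right)} = 39 - 2 \left(-2 - - \frac{152}{23}\right) \left(58 - - \frac{106}{23}\right) = 39 - 2 \left(-2 + \frac{152}{23}\right) \left(58 + \left(-2 + \frac{152}{23}\right)\right) = 39 - 2 \cdot \frac{106}{23} \left(58 + \frac{106}{23}\right) = 39 - 2 \cdot \frac{106}{23} \cdot \frac{1440}{23} = 39 - \frac{305280}{529} = - \frac{284649}{529}$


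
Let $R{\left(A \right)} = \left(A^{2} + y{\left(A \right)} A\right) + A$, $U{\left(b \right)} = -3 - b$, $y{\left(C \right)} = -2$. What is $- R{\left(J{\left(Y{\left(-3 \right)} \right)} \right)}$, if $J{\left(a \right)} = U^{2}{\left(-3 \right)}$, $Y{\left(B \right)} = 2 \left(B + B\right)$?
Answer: $0$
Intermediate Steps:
$Y{\left(B \right)} = 4 B$ ($Y{\left(B \right)} = 2 \cdot 2 B = 4 B$)
$J{\left(a \right)} = 0$ ($J{\left(a \right)} = \left(-3 - -3\right)^{2} = \left(-3 + 3\right)^{2} = 0^{2} = 0$)
$R{\left(A \right)} = A^{2} - A$ ($R{\left(A \right)} = \left(A^{2} - 2 A\right) + A = A^{2} - A$)
$- R{\left(J{\left(Y{\left(-3 \right)} \right)} \right)} = - 0 \left(-1 + 0\right) = - 0 \left(-1\right) = \left(-1\right) 0 = 0$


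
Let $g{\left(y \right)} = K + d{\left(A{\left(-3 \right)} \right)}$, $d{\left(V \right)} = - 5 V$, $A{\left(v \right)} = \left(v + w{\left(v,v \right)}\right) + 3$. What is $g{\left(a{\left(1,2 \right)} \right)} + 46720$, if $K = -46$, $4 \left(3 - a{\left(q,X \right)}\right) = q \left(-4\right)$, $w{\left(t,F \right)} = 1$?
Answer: $46669$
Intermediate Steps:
$A{\left(v \right)} = 4 + v$ ($A{\left(v \right)} = \left(v + 1\right) + 3 = \left(1 + v\right) + 3 = 4 + v$)
$a{\left(q,X \right)} = 3 + q$ ($a{\left(q,X \right)} = 3 - \frac{q \left(-4\right)}{4} = 3 - \frac{\left(-4\right) q}{4} = 3 + q$)
$g{\left(y \right)} = -51$ ($g{\left(y \right)} = -46 - 5 \left(4 - 3\right) = -46 - 5 = -51$)
$g{\left(a{\left(1,2 \right)} \right)} + 46720 = -51 + 46720 = 46669$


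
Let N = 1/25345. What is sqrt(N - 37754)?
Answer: I*sqrt(24252000144505)/25345 ≈ 194.3*I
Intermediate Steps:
N = 1/25345 ≈ 3.9456e-5
sqrt(N - 37754) = sqrt(1/25345 - 37754) = sqrt(-956875129/25345) = I*sqrt(24252000144505)/25345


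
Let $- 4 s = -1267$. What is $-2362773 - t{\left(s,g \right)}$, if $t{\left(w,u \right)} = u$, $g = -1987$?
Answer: $-2360786$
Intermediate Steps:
$s = \frac{1267}{4}$ ($s = \left(- \frac{1}{4}\right) \left(-1267\right) = \frac{1267}{4} \approx 316.75$)
$-2362773 - t{\left(s,g \right)} = -2362773 - -1987 = -2362773 + 1987 = -2360786$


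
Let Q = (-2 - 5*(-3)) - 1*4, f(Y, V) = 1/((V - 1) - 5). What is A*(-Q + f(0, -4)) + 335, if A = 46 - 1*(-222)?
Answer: -10519/5 ≈ -2103.8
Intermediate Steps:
f(Y, V) = 1/(-6 + V) (f(Y, V) = 1/((-1 + V) - 5) = 1/(-6 + V))
A = 268 (A = 46 + 222 = 268)
Q = 9 (Q = (-2 + 15) - 4 = 13 - 4 = 9)
A*(-Q + f(0, -4)) + 335 = 268*(-1*9 + 1/(-6 - 4)) + 335 = 268*(-9 + 1/(-10)) + 335 = 268*(-9 - 1/10) + 335 = 268*(-91/10) + 335 = -12194/5 + 335 = -10519/5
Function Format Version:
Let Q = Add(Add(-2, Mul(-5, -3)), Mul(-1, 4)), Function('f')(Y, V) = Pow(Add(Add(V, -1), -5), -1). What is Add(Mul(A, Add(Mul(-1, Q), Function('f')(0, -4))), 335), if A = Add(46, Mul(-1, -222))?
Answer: Rational(-10519, 5) ≈ -2103.8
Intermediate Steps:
Function('f')(Y, V) = Pow(Add(-6, V), -1) (Function('f')(Y, V) = Pow(Add(Add(-1, V), -5), -1) = Pow(Add(-6, V), -1))
A = 268 (A = Add(46, 222) = 268)
Q = 9 (Q = Add(Add(-2, 15), -4) = Add(13, -4) = 9)
Add(Mul(A, Add(Mul(-1, Q), Function('f')(0, -4))), 335) = Add(Mul(268, Add(Mul(-1, 9), Pow(Add(-6, -4), -1))), 335) = Add(Mul(268, Add(-9, Pow(-10, -1))), 335) = Add(Mul(268, Add(-9, Rational(-1, 10))), 335) = Add(Mul(268, Rational(-91, 10)), 335) = Add(Rational(-12194, 5), 335) = Rational(-10519, 5)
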